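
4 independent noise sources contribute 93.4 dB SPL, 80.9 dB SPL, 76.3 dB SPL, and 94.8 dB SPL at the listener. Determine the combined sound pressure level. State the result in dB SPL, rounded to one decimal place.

97.3 dB SPL

Incoherent sources combine by intensity addition: L_total = 10·log₁₀(Σ 10^(L_i/10)).
Σ 10^(L/10) = 10^(93.4/10) + 10^(80.9/10) + 10^(76.3/10) + 10^(94.8/10) = 5.373e+09.
L_total = 10·log₁₀(5.373e+09) = 97.30 dB SPL.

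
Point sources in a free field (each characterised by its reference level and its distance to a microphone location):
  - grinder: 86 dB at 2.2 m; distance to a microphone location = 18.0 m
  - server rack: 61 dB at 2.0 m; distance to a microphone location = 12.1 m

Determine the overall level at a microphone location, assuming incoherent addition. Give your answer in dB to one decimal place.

Apply inverse-square spreading to bring every level to the receiver, then sum 10^(L/10).
grinder: 86 − 20·log₁₀(18.0/2.2) = 86 − 18.26 = 67.74 dB.
server rack: 61 − 20·log₁₀(12.1/2.0) = 61 − 15.64 = 45.36 dB.
Σ 10^(L/10) = 5.981e+06 → L_total = 10·log₁₀(5.981e+06) = 67.77 dB.

67.8 dB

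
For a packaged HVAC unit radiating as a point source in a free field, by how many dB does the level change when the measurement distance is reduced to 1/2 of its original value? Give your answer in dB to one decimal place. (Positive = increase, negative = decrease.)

A point source loses 6 dB per doubling of distance; generally ΔL = −20·log₁₀(r₂/r₁).
ΔL = −20·log₁₀(0.5) = +6.02 dB.

+6.0 dB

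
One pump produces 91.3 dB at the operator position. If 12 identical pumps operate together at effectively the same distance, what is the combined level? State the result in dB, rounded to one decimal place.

N identical incoherent sources raise the level by 10·log₁₀ N.
L_total = 91.3 + 10·log₁₀(12) = 91.3 + 10.792 = 102.09 dB.

102.1 dB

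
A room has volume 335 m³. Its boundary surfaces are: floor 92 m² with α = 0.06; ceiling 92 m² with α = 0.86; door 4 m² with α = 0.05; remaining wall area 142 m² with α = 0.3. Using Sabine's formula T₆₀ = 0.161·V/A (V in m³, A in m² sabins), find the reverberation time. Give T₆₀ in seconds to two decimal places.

0.42 s

Total absorption A = 92·0.06 + 92·0.86 + 4·0.05 + 142·0.3 = 127.44 m² sabins.
T₆₀ = 0.161 × 335 / 127.44 = 0.423 s.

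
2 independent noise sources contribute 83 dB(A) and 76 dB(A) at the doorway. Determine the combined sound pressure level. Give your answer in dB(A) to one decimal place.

Incoherent sources combine by intensity addition: L_total = 10·log₁₀(Σ 10^(L_i/10)).
Σ 10^(L/10) = 10^(83/10) + 10^(76/10) = 2.393e+08.
L_total = 10·log₁₀(2.393e+08) = 83.79 dB(A).

83.8 dB(A)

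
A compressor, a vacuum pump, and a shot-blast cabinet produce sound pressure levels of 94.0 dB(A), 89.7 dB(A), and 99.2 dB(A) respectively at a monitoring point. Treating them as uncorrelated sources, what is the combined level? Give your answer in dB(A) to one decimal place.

100.7 dB(A)

For uncorrelated sources the intensities add, so convert each level to linear form, sum, and take 10·log₁₀ of the total.
Σ 10^(L/10) = 10^(94.0/10) + 10^(89.7/10) + 10^(99.2/10) = 1.176e+10.
L_total = 10·log₁₀(1.176e+10) = 100.71 dB(A).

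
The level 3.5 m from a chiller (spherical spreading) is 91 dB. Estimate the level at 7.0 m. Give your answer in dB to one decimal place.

85.0 dB

Spherical spreading from a point source gives a 20·log₁₀(r₂/r₁) drop.
L₂ = 91 − 20·log₁₀(7.0/3.5) = 91 − 6.021 = 84.98 dB.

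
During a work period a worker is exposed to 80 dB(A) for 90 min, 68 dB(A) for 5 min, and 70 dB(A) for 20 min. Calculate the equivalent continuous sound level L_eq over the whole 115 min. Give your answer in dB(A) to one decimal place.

79.0 dB(A)

L_eq = 10·log₁₀[(1/T)·Σ tᵢ·10^(Lᵢ/10)] with T = 115 min.
Σ tᵢ·10^(Lᵢ/10) = 90·10^(80/10) + 5·10^(68/10) + 20·10^(70/10) = 9.232e+09.
L_eq = 10·log₁₀(9.232e+09/115) = 79.05 dB(A).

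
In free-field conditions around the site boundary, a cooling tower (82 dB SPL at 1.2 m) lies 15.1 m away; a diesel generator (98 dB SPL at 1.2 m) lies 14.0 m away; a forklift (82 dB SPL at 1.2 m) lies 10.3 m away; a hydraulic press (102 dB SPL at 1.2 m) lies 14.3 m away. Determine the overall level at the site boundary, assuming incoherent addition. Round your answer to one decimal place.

Propagate each source to the receiver with L = L_ref − 20·log₁₀(r/r_ref), then add intensities.
cooling tower: 82 − 20·log₁₀(15.1/1.2) = 82 − 22.00 = 60.00 dB SPL.
diesel generator: 98 − 20·log₁₀(14.0/1.2) = 98 − 21.34 = 76.66 dB SPL.
forklift: 82 − 20·log₁₀(10.3/1.2) = 82 − 18.67 = 63.33 dB SPL.
hydraulic press: 102 − 20·log₁₀(14.3/1.2) = 102 − 21.52 = 80.48 dB SPL.
Σ 10^(L/10) = 1.611e+08 → L_total = 10·log₁₀(1.611e+08) = 82.07 dB SPL.

82.1 dB SPL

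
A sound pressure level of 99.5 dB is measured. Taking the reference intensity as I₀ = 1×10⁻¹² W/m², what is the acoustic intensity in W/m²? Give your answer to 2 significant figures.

L = 10·log₁₀(I/I₀) ⇒ I = I₀·10^(L/10) = 10⁻¹² × 10^9.95.

0.0089 W/m²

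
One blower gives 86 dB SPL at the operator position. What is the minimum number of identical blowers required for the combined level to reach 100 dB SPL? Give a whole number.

The shortfall is 100 − 86 = 14.0 dB, and N units add 10·log₁₀ N, so need 10·log₁₀ N ≥ 14.0.
N ≥ 10^(14.0/10) = 25.119, so N = 26.

26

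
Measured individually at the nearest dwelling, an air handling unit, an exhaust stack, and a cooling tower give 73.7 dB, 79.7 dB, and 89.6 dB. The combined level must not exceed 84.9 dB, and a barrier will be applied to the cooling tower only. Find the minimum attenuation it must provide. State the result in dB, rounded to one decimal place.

Fixed contribution from the other sources: Σ 10^(L/10) = 10^(73.7/10) + 10^(79.7/10) = 1.168e+08 (80.67 dB).
The limit corresponds to 10^(84.9/10) = 3.090e+08; subtracting the fixed part leaves 1.923e+08 for the cooling tower, i.e. 82.84 dB.
Required insertion loss = 89.6 − 82.84 = 6.76 dB.

6.8 dB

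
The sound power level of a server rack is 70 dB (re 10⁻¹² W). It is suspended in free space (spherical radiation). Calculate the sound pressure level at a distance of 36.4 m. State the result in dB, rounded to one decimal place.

L_p = L_w − 10·log₁₀(4π·r²) with r = 36.4 m.
4π·r² = 1.665e+04 m², 10·log₁₀ of that is 42.214 dB.
L_p = 70 − 42.214 = 27.79 dB.

27.8 dB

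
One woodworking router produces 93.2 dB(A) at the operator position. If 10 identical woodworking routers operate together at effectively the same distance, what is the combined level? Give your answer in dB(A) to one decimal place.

N identical incoherent sources raise the level by 10·log₁₀ N.
L_total = 93.2 + 10·log₁₀(10) = 93.2 + 10.000 = 103.20 dB(A).

103.2 dB(A)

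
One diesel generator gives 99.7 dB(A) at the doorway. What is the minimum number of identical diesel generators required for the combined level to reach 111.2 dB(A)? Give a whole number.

15

N identical sources give L₁ + 10·log₁₀ N, so require 10·log₁₀ N ≥ 111.2 − 99.7 = 11.5 dB.
N ≥ 10^(11.5/10) = 14.125, so N = 15.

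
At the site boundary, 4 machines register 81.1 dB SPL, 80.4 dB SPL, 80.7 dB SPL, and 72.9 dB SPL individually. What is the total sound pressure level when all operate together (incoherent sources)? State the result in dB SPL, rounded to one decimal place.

85.7 dB SPL

For uncorrelated sources the intensities add, so convert each level to linear form, sum, and take 10·log₁₀ of the total.
Σ 10^(L/10) = 10^(81.1/10) + 10^(80.4/10) + 10^(80.7/10) + 10^(72.9/10) = 3.755e+08.
L_total = 10·log₁₀(3.755e+08) = 85.75 dB SPL.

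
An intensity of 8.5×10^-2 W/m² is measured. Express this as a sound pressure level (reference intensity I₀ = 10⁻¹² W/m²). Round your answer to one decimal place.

109.3 dB

L = 10·log₁₀(I/I₀) = 10·log₁₀(8.5×10^-2/10⁻¹²) = 10·log₁₀(8.5×10^10).
L = 10·(0.9294 + 10) = 109.29 dB.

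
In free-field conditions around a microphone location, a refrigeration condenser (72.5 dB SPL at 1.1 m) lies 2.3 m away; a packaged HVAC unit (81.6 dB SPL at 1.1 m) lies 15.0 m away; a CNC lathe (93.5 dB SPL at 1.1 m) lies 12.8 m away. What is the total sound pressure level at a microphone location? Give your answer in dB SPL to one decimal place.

73.3 dB SPL

Propagate each source to the receiver with L = L_ref − 20·log₁₀(r/r_ref), then add intensities.
refrigeration condenser: 72.5 − 20·log₁₀(2.3/1.1) = 72.5 − 6.41 = 66.09 dB SPL.
packaged HVAC unit: 81.6 − 20·log₁₀(15.0/1.1) = 81.6 − 22.69 = 58.91 dB SPL.
CNC lathe: 93.5 − 20·log₁₀(12.8/1.1) = 93.5 − 21.32 = 72.18 dB SPL.
Σ 10^(L/10) = 2.138e+07 → L_total = 10·log₁₀(2.138e+07) = 73.30 dB SPL.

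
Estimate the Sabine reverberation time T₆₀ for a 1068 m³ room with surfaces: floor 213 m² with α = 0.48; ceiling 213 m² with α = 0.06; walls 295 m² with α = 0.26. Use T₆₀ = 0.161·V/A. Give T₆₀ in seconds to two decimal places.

0.90 s

A = Σ Sᵢαᵢ = 213·0.48 + 213·0.06 + 295·0.26 = 191.72 m².
T₆₀ = 0.161 × 1068 / 191.72 = 0.897 s.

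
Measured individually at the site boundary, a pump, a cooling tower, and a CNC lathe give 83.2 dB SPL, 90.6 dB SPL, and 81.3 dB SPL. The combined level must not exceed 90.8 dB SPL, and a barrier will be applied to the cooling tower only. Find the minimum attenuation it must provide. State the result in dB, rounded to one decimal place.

Everything except the cooling tower sums to 10^(83.2/10) + 10^(81.3/10) = 3.438e+08 in linear terms, 85.36 dB SPL.
The limit corresponds to 10^(90.8/10) = 1.202e+09; subtracting the fixed part leaves 8.584e+08 for the cooling tower, i.e. 89.34 dB SPL.
So the cooling tower must be reduced from 90.6 to 89.34 dB SPL: IL = 1.26 dB.

1.3 dB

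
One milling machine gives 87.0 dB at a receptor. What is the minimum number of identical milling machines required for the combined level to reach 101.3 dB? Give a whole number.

N identical sources give L₁ + 10·log₁₀ N, so require 10·log₁₀ N ≥ 101.3 − 87.0 = 14.3 dB.
N ≥ 10^(14.3/10) = 26.915, so N = 27.

27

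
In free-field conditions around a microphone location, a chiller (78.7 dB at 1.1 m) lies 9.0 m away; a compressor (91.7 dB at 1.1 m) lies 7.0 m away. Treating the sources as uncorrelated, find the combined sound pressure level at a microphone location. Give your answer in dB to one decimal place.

Apply inverse-square spreading to bring every level to the receiver, then sum 10^(L/10).
chiller: 78.7 − 20·log₁₀(9.0/1.1) = 78.7 − 18.26 = 60.44 dB.
compressor: 91.7 − 20·log₁₀(7.0/1.1) = 91.7 − 16.07 = 75.63 dB.
Σ 10^(L/10) = 3.763e+07 → L_total = 10·log₁₀(3.763e+07) = 75.76 dB.

75.8 dB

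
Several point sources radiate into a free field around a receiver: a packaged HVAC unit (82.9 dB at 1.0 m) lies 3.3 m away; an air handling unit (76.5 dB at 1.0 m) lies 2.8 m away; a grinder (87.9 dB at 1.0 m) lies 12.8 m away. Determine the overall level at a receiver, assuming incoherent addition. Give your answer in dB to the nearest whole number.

74 dB

Apply inverse-square spreading to bring every level to the receiver, then sum 10^(L/10).
packaged HVAC unit: 82.9 − 20·log₁₀(3.3/1.0) = 82.9 − 10.37 = 72.53 dB.
air handling unit: 76.5 − 20·log₁₀(2.8/1.0) = 76.5 − 8.94 = 67.56 dB.
grinder: 87.9 − 20·log₁₀(12.8/1.0) = 87.9 − 22.14 = 65.76 dB.
Σ 10^(L/10) = 2.737e+07 → L_total = 10·log₁₀(2.737e+07) = 74.37 dB.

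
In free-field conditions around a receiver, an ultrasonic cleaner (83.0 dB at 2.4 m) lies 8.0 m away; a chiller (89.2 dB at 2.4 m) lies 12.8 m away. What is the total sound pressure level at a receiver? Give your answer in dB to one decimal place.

76.7 dB

Propagate each source to the receiver with L = L_ref − 20·log₁₀(r/r_ref), then add intensities.
ultrasonic cleaner: 83.0 − 20·log₁₀(8.0/2.4) = 83.0 − 10.46 = 72.54 dB.
chiller: 89.2 − 20·log₁₀(12.8/2.4) = 89.2 − 14.54 = 74.66 dB.
Σ 10^(L/10) = 4.720e+07 → L_total = 10·log₁₀(4.720e+07) = 76.74 dB.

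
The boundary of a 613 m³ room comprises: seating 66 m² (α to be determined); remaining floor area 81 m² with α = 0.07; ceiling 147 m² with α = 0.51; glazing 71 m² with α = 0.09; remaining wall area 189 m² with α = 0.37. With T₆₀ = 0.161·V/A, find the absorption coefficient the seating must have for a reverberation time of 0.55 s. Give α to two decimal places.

0.34

Required total absorption A = 0.161·613/0.55 = 179.44 m².
Absorption from the other surfaces = 81·0.07 + 147·0.51 + 71·0.09 + 189·0.37 = 156.96 m², so the seating must supply 22.48 m² over 66 m².
α = 22.48/66 = 0.341.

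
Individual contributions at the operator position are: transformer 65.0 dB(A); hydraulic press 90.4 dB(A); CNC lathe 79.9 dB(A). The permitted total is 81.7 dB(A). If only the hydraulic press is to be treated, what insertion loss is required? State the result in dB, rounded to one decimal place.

The untreated sources together contribute 10^(65.0/10) + 10^(79.9/10) = 1.009e+08, i.e. 80.04 dB(A).
The limit corresponds to 10^(81.7/10) = 1.479e+08; subtracting the fixed part leaves 4.702e+07 for the hydraulic press, i.e. 76.72 dB(A).
So the hydraulic press must be reduced from 90.4 to 76.72 dB(A): IL = 13.68 dB.

13.7 dB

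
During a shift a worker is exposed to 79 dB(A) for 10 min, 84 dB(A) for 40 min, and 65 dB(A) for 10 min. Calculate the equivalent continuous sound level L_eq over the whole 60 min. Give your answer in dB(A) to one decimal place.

82.6 dB(A)

Weight each interval's intensity by its duration and average over T = 60 min:
Σ tᵢ·10^(Lᵢ/10) = 10·10^(79/10) + 40·10^(84/10) + 10·10^(65/10) = 1.087e+10.
L_eq = 10·log₁₀(1.087e+10/60) = 82.58 dB(A).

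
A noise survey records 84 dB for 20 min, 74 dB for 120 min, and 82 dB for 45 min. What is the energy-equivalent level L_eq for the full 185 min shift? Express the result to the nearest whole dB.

The energy average is taken in the linear domain: L_eq = 10·log₁₀[(Σ tᵢ·10^(Lᵢ/10))/T], T = 185 min.
Σ tᵢ·10^(Lᵢ/10) = 20·10^(84/10) + 120·10^(74/10) + 45·10^(82/10) = 1.517e+10.
L_eq = 10·log₁₀(1.517e+10/185) = 79.14 dB.

79 dB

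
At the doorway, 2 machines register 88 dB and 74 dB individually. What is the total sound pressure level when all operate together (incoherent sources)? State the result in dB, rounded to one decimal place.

88.2 dB

Incoherent sources combine by intensity addition: L_total = 10·log₁₀(Σ 10^(L_i/10)).
Σ 10^(L/10) = 10^(88/10) + 10^(74/10) = 6.561e+08.
L_total = 10·log₁₀(6.561e+08) = 88.17 dB.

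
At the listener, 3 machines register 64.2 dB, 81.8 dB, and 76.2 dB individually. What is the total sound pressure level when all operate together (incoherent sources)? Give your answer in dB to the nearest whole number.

83 dB

Incoherent sources combine by intensity addition: L_total = 10·log₁₀(Σ 10^(L_i/10)).
Σ 10^(L/10) = 10^(64.2/10) + 10^(81.8/10) + 10^(76.2/10) = 1.957e+08.
L_total = 10·log₁₀(1.957e+08) = 82.92 dB.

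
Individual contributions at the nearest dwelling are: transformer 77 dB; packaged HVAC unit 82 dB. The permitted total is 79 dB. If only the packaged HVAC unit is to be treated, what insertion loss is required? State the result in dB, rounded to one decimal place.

Everything except the packaged HVAC unit sums to 10^(77/10) = 5.012e+07 in linear terms, 77.00 dB.
The limit corresponds to 10^(79/10) = 7.943e+07; subtracting the fixed part leaves 2.931e+07 for the packaged HVAC unit, i.e. 74.67 dB.
So the packaged HVAC unit must be reduced from 82 to 74.67 dB: IL = 7.33 dB.

7.3 dB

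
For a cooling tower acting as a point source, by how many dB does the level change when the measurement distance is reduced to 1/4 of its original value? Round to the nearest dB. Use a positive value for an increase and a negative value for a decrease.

+12 dB

A point source loses 6 dB per doubling of distance; generally ΔL = −20·log₁₀(r₂/r₁).
ΔL = −20·log₁₀(0.25) = +12.04 dB.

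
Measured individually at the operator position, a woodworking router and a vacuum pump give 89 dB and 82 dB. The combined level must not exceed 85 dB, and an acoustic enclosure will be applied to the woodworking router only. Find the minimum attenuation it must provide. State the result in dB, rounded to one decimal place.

7.0 dB

The untreated sources together contribute 10^(82/10) = 1.585e+08, i.e. 82.00 dB.
The limit corresponds to 10^(85/10) = 3.162e+08; subtracting the fixed part leaves 1.577e+08 for the woodworking router, i.e. 81.98 dB.
So the woodworking router must be reduced from 89 to 81.98 dB: IL = 7.02 dB.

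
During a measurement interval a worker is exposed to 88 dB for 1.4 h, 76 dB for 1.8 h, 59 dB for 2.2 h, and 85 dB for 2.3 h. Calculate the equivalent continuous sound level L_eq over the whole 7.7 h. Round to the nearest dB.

Weight each interval's intensity by its duration and average over T = 7.7 h:
Σ tᵢ·10^(Lᵢ/10) = 1.4·10^(88/10) + 1.8·10^(76/10) + 2.2·10^(59/10) + 2.3·10^(85/10) = 1.684e+09.
L_eq = 10·log₁₀(1.684e+09/7.7) = 83.40 dB.

83 dB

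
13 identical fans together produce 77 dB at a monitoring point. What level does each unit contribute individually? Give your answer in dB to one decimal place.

For N identical incoherent sources L_total = L₁ + 10·log₁₀ N, so L₁ = 77 − 10·log₁₀(13) = 77 − 11.139.

65.9 dB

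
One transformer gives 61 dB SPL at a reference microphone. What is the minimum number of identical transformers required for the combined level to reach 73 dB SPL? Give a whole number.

16

N identical sources give L₁ + 10·log₁₀ N, so require 10·log₁₀ N ≥ 73 − 61 = 12.0 dB.
N ≥ 10^(12.0/10) = 15.849, so N = 16.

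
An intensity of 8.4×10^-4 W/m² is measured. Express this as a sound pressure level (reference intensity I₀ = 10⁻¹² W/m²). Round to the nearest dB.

89 dB

L = 10·log₁₀(I/I₀) = 10·log₁₀(8.4×10^-4/10⁻¹²) = 10·log₁₀(8.4×10^8).
L = 10·(0.9243 + 8) = 89.24 dB.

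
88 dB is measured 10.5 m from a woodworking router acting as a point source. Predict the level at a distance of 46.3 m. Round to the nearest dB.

75 dB

Point-source attenuation: ΔL = 20·log₁₀(r₂/r₁) = 20·log₁₀(46.3/10.5) = 12.888 dB.
L₂ = 88 − 20·log₁₀(46.3/10.5) = 88 − 12.888 = 75.11 dB.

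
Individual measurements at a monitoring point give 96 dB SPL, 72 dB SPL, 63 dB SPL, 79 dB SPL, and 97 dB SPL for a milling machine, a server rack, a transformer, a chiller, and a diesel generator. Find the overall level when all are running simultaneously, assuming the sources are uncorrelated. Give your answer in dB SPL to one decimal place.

Incoherent sources combine by intensity addition: L_total = 10·log₁₀(Σ 10^(L_i/10)).
Σ 10^(L/10) = 10^(96/10) + 10^(72/10) + 10^(63/10) + 10^(79/10) + 10^(97/10) = 9.090e+09.
L_total = 10·log₁₀(9.090e+09) = 99.59 dB SPL.

99.6 dB SPL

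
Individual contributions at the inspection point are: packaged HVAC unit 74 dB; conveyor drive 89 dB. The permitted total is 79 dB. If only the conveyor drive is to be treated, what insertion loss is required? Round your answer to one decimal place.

11.7 dB

Everything except the conveyor drive sums to 10^(74/10) = 2.512e+07 in linear terms, 74.00 dB.
The limit corresponds to 10^(79/10) = 7.943e+07; subtracting the fixed part leaves 5.431e+07 for the conveyor drive, i.e. 77.35 dB.
Required insertion loss = 89 − 77.35 = 11.65 dB.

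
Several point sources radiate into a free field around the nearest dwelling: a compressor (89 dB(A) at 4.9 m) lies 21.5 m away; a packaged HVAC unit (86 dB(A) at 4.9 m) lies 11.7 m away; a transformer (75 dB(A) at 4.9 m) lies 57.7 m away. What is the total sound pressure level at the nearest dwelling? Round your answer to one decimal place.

Apply inverse-square spreading to bring every level to the receiver, then sum 10^(L/10).
compressor: 89 − 20·log₁₀(21.5/4.9) = 89 − 12.84 = 76.16 dB(A).
packaged HVAC unit: 86 − 20·log₁₀(11.7/4.9) = 86 − 7.56 = 78.44 dB(A).
transformer: 75 − 20·log₁₀(57.7/4.9) = 75 − 21.42 = 53.58 dB(A).
Σ 10^(L/10) = 1.113e+08 → L_total = 10·log₁₀(1.113e+08) = 80.47 dB(A).

80.5 dB(A)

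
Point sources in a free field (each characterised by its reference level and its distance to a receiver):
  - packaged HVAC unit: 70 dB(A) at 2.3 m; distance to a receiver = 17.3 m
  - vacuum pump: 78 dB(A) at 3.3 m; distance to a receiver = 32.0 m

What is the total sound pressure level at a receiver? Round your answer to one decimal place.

59.3 dB(A)

First find each source's level at the receiver (point-source: −20·log₁₀(r/r_ref)), then combine on an intensity basis.
packaged HVAC unit: 70 − 20·log₁₀(17.3/2.3) = 70 − 17.53 = 52.47 dB(A).
vacuum pump: 78 − 20·log₁₀(32.0/3.3) = 78 − 19.73 = 58.27 dB(A).
Σ 10^(L/10) = 8.478e+05 → L_total = 10·log₁₀(8.478e+05) = 59.28 dB(A).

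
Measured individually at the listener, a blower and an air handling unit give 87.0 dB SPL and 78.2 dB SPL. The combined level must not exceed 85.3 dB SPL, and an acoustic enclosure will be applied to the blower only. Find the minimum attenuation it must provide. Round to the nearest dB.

3 dB

Fixed contribution from the other source: Σ 10^(L/10) = 10^(78.2/10) = 6.607e+07 (78.20 dB SPL).
To meet 85.3 dB SPL overall, the treated blower may contribute at most 10^(85.3/10) − 6.607e+07 = 2.728e+08, i.e. 84.36 dB SPL.
So the blower must be reduced from 87.0 to 84.36 dB SPL: IL = 2.64 dB.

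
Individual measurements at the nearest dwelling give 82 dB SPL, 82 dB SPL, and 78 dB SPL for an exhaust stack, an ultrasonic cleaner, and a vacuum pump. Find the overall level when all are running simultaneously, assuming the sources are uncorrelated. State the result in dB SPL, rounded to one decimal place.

For uncorrelated sources the intensities add, so convert each level to linear form, sum, and take 10·log₁₀ of the total.
Σ 10^(L/10) = 10^(82/10) + 10^(82/10) + 10^(78/10) = 3.801e+08.
L_total = 10·log₁₀(3.801e+08) = 85.80 dB SPL.

85.8 dB SPL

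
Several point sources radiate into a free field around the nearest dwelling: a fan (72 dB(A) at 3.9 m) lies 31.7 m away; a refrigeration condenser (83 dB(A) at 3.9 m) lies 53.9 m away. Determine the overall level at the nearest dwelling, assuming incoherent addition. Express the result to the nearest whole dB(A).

First find each source's level at the receiver (point-source: −20·log₁₀(r/r_ref)), then combine on an intensity basis.
fan: 72 − 20·log₁₀(31.7/3.9) = 72 − 18.20 = 53.80 dB(A).
refrigeration condenser: 83 − 20·log₁₀(53.9/3.9) = 83 − 22.81 = 60.19 dB(A).
Σ 10^(L/10) = 1.284e+06 → L_total = 10·log₁₀(1.284e+06) = 61.09 dB(A).

61 dB(A)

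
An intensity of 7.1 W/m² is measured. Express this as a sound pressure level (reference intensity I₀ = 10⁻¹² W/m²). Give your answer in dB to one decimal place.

128.5 dB

L = 10·log₁₀(I/I₀) = 10·log₁₀(7.1/10⁻¹²) = 10·log₁₀(7.1×10^12).
L = 10·(0.8513 + 12) = 128.51 dB.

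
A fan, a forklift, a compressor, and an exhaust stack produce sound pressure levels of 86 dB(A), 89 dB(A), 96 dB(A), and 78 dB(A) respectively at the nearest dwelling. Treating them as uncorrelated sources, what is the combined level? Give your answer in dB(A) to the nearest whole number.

Incoherent sources combine by intensity addition: L_total = 10·log₁₀(Σ 10^(L_i/10)).
Σ 10^(L/10) = 10^(86/10) + 10^(89/10) + 10^(96/10) + 10^(78/10) = 5.237e+09.
L_total = 10·log₁₀(5.237e+09) = 97.19 dB(A).

97 dB(A)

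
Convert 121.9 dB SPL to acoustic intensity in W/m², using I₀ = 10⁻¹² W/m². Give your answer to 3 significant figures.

L = 10·log₁₀(I/I₀) ⇒ I = I₀·10^(L/10) = 10⁻¹² × 10^12.19.

1.55 W/m²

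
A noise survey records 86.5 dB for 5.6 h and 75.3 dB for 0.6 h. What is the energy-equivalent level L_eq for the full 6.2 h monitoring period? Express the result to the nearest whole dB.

86 dB

L_eq = 10·log₁₀[(1/T)·Σ tᵢ·10^(Lᵢ/10)] with T = 6.2 h.
Σ tᵢ·10^(Lᵢ/10) = 5.6·10^(86.5/10) + 0.6·10^(75.3/10) = 2.522e+09.
L_eq = 10·log₁₀(2.522e+09/6.2) = 86.09 dB.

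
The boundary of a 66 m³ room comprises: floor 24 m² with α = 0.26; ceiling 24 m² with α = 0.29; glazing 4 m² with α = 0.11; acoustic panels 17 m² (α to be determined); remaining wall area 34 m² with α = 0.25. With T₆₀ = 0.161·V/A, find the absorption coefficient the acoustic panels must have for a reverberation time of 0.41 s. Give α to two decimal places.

Required total absorption A = 0.161·66/0.41 = 25.92 m².
Absorption from the other surfaces = 24·0.26 + 24·0.29 + 4·0.11 + 34·0.25 = 22.14 m², so the acoustic panels must supply 3.78 m² over 17 m².
α = 3.78/17 = 0.222.

0.22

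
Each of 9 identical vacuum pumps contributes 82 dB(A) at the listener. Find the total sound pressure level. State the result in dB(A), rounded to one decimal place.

N identical incoherent sources raise the level by 10·log₁₀ N.
L_total = 82 + 10·log₁₀(9) = 82 + 9.542 = 91.54 dB(A).

91.5 dB(A)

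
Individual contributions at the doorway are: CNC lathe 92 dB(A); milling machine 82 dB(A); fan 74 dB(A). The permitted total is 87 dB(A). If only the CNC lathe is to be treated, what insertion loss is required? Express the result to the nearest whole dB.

7 dB

Fixed contribution from the other sources: Σ 10^(L/10) = 10^(82/10) + 10^(74/10) = 1.836e+08 (82.64 dB(A)).
To meet 87 dB(A) overall, the treated CNC lathe may contribute at most 10^(87/10) − 1.836e+08 = 3.176e+08, i.e. 85.02 dB(A).
So the CNC lathe must be reduced from 92 to 85.02 dB(A): IL = 6.98 dB.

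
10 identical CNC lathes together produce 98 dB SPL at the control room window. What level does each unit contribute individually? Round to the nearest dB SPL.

Dividing the total intensity by 10 lowers the level by 10·log₁₀ 10 = 10.000 dB: L₁ = 98 − 10.000.

88 dB SPL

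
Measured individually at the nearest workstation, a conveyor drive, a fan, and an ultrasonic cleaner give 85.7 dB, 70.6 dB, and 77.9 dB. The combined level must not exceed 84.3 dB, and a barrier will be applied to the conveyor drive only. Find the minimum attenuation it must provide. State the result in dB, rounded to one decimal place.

Everything except the conveyor drive sums to 10^(70.6/10) + 10^(77.9/10) = 7.314e+07 in linear terms, 78.64 dB.
To meet 84.3 dB overall, the treated conveyor drive may contribute at most 10^(84.3/10) − 7.314e+07 = 1.960e+08, i.e. 82.92 dB.
So the conveyor drive must be reduced from 85.7 to 82.92 dB: IL = 2.78 dB.

2.8 dB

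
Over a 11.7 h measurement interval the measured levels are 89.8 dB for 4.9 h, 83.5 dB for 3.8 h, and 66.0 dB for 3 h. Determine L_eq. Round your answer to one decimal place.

86.8 dB

L_eq = 10·log₁₀[(1/T)·Σ tᵢ·10^(Lᵢ/10)] with T = 11.7 h.
Σ tᵢ·10^(Lᵢ/10) = 4.9·10^(89.8/10) + 3.8·10^(83.5/10) + 3·10^(66.0/10) = 5.542e+09.
L_eq = 10·log₁₀(5.542e+09/11.7) = 86.75 dB.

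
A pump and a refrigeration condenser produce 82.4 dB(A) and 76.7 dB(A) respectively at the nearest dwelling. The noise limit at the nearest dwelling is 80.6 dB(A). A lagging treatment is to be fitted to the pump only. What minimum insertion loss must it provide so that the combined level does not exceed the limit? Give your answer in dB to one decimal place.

4.1 dB

Fixed contribution from the other source: Σ 10^(L/10) = 10^(76.7/10) = 4.677e+07 (76.70 dB(A)).
The limit corresponds to 10^(80.6/10) = 1.148e+08; subtracting the fixed part leaves 6.804e+07 for the pump, i.e. 78.33 dB(A).
Required insertion loss = 82.4 − 78.33 = 4.07 dB.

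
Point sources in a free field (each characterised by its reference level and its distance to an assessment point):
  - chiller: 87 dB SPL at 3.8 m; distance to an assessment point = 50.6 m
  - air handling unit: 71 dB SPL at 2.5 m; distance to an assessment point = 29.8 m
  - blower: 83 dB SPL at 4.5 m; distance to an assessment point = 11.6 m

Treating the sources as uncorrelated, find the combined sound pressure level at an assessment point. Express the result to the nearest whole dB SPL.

Propagate each source to the receiver with L = L_ref − 20·log₁₀(r/r_ref), then add intensities.
chiller: 87 − 20·log₁₀(50.6/3.8) = 87 − 22.49 = 64.51 dB SPL.
air handling unit: 71 − 20·log₁₀(29.8/2.5) = 71 − 21.53 = 49.47 dB SPL.
blower: 83 − 20·log₁₀(11.6/4.5) = 83 − 8.22 = 74.78 dB SPL.
Σ 10^(L/10) = 3.294e+07 → L_total = 10·log₁₀(3.294e+07) = 75.18 dB SPL.

75 dB SPL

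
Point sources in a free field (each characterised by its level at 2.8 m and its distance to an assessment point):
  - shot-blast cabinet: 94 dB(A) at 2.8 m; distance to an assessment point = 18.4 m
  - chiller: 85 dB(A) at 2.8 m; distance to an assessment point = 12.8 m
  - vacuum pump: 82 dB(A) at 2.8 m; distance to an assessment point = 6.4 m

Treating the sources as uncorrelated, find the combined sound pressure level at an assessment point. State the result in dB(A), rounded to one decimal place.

First find each source's level at the receiver (point-source: −20·log₁₀(r/r_ref)), then combine on an intensity basis.
shot-blast cabinet: 94 − 20·log₁₀(18.4/2.8) = 94 − 16.35 = 77.65 dB(A).
chiller: 85 − 20·log₁₀(12.8/2.8) = 85 − 13.20 = 71.80 dB(A).
vacuum pump: 82 − 20·log₁₀(6.4/2.8) = 82 − 7.18 = 74.82 dB(A).
Σ 10^(L/10) = 1.036e+08 → L_total = 10·log₁₀(1.036e+08) = 80.16 dB(A).

80.2 dB(A)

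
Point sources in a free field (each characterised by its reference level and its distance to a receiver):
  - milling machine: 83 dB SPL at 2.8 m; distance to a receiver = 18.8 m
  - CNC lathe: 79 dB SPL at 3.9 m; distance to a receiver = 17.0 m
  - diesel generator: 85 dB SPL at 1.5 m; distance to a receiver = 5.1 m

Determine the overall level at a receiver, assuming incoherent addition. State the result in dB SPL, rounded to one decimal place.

Apply inverse-square spreading to bring every level to the receiver, then sum 10^(L/10).
milling machine: 83 − 20·log₁₀(18.8/2.8) = 83 − 16.54 = 66.46 dB SPL.
CNC lathe: 79 − 20·log₁₀(17.0/3.9) = 79 − 12.79 = 66.21 dB SPL.
diesel generator: 85 − 20·log₁₀(5.1/1.5) = 85 − 10.63 = 74.37 dB SPL.
Σ 10^(L/10) = 3.596e+07 → L_total = 10·log₁₀(3.596e+07) = 75.56 dB SPL.

75.6 dB SPL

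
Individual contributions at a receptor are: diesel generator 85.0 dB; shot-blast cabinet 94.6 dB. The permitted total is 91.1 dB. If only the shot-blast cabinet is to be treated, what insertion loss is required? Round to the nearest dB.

5 dB

The untreated sources together contribute 10^(85.0/10) = 3.162e+08, i.e. 85.00 dB.
To meet 91.1 dB overall, the treated shot-blast cabinet may contribute at most 10^(91.1/10) − 3.162e+08 = 9.720e+08, i.e. 89.88 dB.
So the shot-blast cabinet must be reduced from 94.6 to 89.88 dB: IL = 4.72 dB.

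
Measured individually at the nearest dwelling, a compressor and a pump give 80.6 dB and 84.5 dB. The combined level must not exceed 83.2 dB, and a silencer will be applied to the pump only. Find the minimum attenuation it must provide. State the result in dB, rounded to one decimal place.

The untreated sources together contribute 10^(80.6/10) = 1.148e+08, i.e. 80.60 dB.
To meet 83.2 dB overall, the treated pump may contribute at most 10^(83.2/10) − 1.148e+08 = 9.411e+07, i.e. 79.74 dB.
Required insertion loss = 84.5 − 79.74 = 4.76 dB.

4.8 dB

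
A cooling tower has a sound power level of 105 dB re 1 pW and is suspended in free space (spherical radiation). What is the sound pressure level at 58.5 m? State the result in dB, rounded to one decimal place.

L_p = L_w − 10·log₁₀(4π·r²) with r = 58.5 m.
4π·r² = 4.301e+04 m², 10·log₁₀ of that is 46.335 dB.
L_p = 105 − 46.335 = 58.66 dB.

58.7 dB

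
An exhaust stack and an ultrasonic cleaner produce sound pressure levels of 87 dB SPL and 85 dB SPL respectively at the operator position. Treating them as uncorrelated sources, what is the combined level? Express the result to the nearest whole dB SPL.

For uncorrelated sources the intensities add, so convert each level to linear form, sum, and take 10·log₁₀ of the total.
Σ 10^(L/10) = 10^(87/10) + 10^(85/10) = 8.174e+08.
L_total = 10·log₁₀(8.174e+08) = 89.12 dB SPL.

89 dB SPL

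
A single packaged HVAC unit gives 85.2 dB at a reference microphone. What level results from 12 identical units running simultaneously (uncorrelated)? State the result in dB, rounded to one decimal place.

96.0 dB

With 12 equal, uncorrelated contributions the intensity is 12× that of one unit, giving a rise of 10·log₁₀ 12.
L_total = 85.2 + 10·log₁₀(12) = 85.2 + 10.792 = 95.99 dB.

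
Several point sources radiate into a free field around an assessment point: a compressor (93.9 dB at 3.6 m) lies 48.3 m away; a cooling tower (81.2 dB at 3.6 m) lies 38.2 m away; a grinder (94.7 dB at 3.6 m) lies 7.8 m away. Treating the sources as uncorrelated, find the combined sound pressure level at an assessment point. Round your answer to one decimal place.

88.1 dB

First find each source's level at the receiver (point-source: −20·log₁₀(r/r_ref)), then combine on an intensity basis.
compressor: 93.9 − 20·log₁₀(48.3/3.6) = 93.9 − 22.55 = 71.35 dB.
cooling tower: 81.2 − 20·log₁₀(38.2/3.6) = 81.2 − 20.52 = 60.68 dB.
grinder: 94.7 − 20·log₁₀(7.8/3.6) = 94.7 − 6.72 = 87.98 dB.
Σ 10^(L/10) = 6.435e+08 → L_total = 10·log₁₀(6.435e+08) = 88.09 dB.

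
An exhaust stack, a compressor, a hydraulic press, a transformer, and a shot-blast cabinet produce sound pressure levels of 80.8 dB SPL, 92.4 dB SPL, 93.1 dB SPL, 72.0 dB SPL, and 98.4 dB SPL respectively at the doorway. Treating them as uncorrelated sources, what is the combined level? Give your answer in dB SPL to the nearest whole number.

100 dB SPL

For uncorrelated sources the intensities add, so convert each level to linear form, sum, and take 10·log₁₀ of the total.
Σ 10^(L/10) = 10^(80.8/10) + 10^(92.4/10) + 10^(93.1/10) + 10^(72.0/10) + 10^(98.4/10) = 1.083e+10.
L_total = 10·log₁₀(1.083e+10) = 100.35 dB SPL.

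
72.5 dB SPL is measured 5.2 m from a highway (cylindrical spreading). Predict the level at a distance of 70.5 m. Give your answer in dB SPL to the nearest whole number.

61 dB SPL

Line-source attenuation: ΔL = 10·log₁₀(r₂/r₁) = 10·log₁₀(70.5/5.2) = 11.322 dB.
L₂ = 72.5 − 10·log₁₀(70.5/5.2) = 72.5 − 11.322 = 61.18 dB SPL.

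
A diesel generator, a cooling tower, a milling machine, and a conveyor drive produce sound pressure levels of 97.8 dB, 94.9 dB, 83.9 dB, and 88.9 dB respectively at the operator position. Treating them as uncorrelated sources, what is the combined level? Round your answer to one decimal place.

100.1 dB

For uncorrelated sources the intensities add, so convert each level to linear form, sum, and take 10·log₁₀ of the total.
Σ 10^(L/10) = 10^(97.8/10) + 10^(94.9/10) + 10^(83.9/10) + 10^(88.9/10) = 1.014e+10.
L_total = 10·log₁₀(1.014e+10) = 100.06 dB.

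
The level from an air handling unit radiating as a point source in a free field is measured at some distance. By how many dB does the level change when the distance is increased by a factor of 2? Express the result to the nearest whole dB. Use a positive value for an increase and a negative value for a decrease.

With spherical spreading the level changes by −20·log₁₀(r₂/r₁).
ΔL = −20·log₁₀(2) = -6.02 dB.

-6 dB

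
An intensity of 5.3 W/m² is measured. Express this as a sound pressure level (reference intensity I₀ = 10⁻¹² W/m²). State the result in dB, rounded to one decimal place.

127.2 dB

L = 10·log₁₀(I/I₀) = 10·log₁₀(5.3/10⁻¹²) = 10·log₁₀(5.3×10^12).
L = 10·(0.7243 + 12) = 127.24 dB.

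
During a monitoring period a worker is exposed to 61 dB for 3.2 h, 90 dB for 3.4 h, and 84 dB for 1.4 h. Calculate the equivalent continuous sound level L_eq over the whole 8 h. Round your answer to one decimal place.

86.7 dB

L_eq = 10·log₁₀[(1/T)·Σ tᵢ·10^(Lᵢ/10)] with T = 8 h.
Σ tᵢ·10^(Lᵢ/10) = 3.2·10^(61/10) + 3.4·10^(90/10) + 1.4·10^(84/10) = 3.756e+09.
L_eq = 10·log₁₀(3.756e+09/8) = 86.72 dB.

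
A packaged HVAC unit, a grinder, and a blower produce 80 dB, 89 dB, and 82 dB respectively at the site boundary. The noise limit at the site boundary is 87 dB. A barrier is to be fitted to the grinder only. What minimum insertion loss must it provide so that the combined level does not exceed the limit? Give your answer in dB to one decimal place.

Everything except the grinder sums to 10^(80/10) + 10^(82/10) = 2.585e+08 in linear terms, 84.12 dB.
To meet 87 dB overall, the treated grinder may contribute at most 10^(87/10) − 2.585e+08 = 2.427e+08, i.e. 83.85 dB.
So the grinder must be reduced from 89 to 83.85 dB: IL = 5.15 dB.

5.1 dB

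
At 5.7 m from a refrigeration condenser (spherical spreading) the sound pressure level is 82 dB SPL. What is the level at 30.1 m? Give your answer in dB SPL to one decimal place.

67.5 dB SPL

Point-source attenuation: ΔL = 20·log₁₀(r₂/r₁) = 20·log₁₀(30.1/5.7) = 14.454 dB.
L₂ = 82 − 20·log₁₀(30.1/5.7) = 82 − 14.454 = 67.55 dB SPL.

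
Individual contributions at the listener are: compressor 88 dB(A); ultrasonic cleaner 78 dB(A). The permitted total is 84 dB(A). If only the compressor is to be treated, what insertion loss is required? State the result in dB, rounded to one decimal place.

5.3 dB

Everything except the compressor sums to 10^(78/10) = 6.310e+07 in linear terms, 78.00 dB(A).
The limit corresponds to 10^(84/10) = 2.512e+08; subtracting the fixed part leaves 1.881e+08 for the compressor, i.e. 82.74 dB(A).
So the compressor must be reduced from 88 to 82.74 dB(A): IL = 5.26 dB.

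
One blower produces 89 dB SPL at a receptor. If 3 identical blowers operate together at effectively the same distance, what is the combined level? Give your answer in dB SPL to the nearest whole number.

94 dB SPL

With 3 equal, uncorrelated contributions the intensity is 3× that of one unit, giving a rise of 10·log₁₀ 3.
L_total = 89 + 10·log₁₀(3) = 89 + 4.771 = 93.77 dB SPL.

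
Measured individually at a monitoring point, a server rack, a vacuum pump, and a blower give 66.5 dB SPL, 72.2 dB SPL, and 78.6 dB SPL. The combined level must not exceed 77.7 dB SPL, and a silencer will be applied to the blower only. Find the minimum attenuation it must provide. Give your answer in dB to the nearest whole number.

Everything except the blower sums to 10^(66.5/10) + 10^(72.2/10) = 2.106e+07 in linear terms, 73.24 dB SPL.
The limit corresponds to 10^(77.7/10) = 5.888e+07; subtracting the fixed part leaves 3.782e+07 for the blower, i.e. 75.78 dB SPL.
Required insertion loss = 78.6 − 75.78 = 2.82 dB.

3 dB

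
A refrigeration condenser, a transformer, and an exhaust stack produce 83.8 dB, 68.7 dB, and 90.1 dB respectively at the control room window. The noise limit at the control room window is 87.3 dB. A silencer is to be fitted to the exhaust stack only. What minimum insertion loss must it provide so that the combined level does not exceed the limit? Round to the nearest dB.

5 dB

The untreated sources together contribute 10^(83.8/10) + 10^(68.7/10) = 2.473e+08, i.e. 83.93 dB.
To meet 87.3 dB overall, the treated exhaust stack may contribute at most 10^(87.3/10) − 2.473e+08 = 2.897e+08, i.e. 84.62 dB.
So the exhaust stack must be reduced from 90.1 to 84.62 dB: IL = 5.48 dB.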